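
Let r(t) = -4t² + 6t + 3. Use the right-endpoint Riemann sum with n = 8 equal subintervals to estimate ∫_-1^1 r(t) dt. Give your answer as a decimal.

4.75

Δt = (1 − (-1))/8 = 0.25.
Right endpoints: -0.75, -0.5, -0.25, 0, 0.25, 0.5, 0.75, 1.
r(-0.75) = -3.75, r(-0.5) = -1, r(-0.25) = 1.25, r(0) = 3, r(0.25) = 4.25, r(0.5) = 5, r(0.75) = 5.25, r(1) = 5.
Sum = Δt · [r(-0.75) + r(-0.5) + r(-0.25) + ...].
Sum = 4.75.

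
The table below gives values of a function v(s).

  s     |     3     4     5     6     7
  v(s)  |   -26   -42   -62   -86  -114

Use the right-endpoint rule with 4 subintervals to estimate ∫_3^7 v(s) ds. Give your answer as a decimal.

-304

Δs = 1.
Sum = 1·[(-42) + (-62) + (-86) + (-114)] = -304.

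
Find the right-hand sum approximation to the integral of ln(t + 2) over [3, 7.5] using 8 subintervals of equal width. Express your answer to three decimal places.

Δt = (7.5 − 3)/8 = 0.5625.
Right endpoints: 3.5625, 4.125, 4.6875, 5.25, 5.8125, 6.375, 6.9375, 7.5.
f(3.5625) ≈ 1.716, f(4.125) ≈ 1.812, f(4.6875) ≈ 1.900, f(5.25) ≈ 1.981, f(5.8125) ≈ 2.056, f(6.375) ≈ 2.125, f(6.9375) ≈ 2.190, f(7.5) ≈ 2.251.
Sum = Δt · [f(3.5625) + f(4.125) + f(4.6875) + ...].
Sum ≈ 9.018.

9.018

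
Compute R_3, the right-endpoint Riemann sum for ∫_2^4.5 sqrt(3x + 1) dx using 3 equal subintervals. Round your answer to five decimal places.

8.62850

Δx = (4.5 − 2)/3 = 5/6.
Right endpoints: 17/6, 11/3, 4.5.
f(17/6) ≈ 3.08221, f(11/3) ≈ 3.46410, f(4.5) ≈ 3.80789.
Sum = Δx · [f(17/6) + f(11/3) + f(4.5)].
Sum ≈ 8.62850.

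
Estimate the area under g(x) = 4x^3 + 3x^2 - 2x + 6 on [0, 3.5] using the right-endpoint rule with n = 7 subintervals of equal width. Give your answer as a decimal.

255.5

Δx = (3.5 − 0)/7 = 0.5.
Right endpoints: 0.5, 1, 1.5, 2, 2.5, 3, 3.5.
g(0.5) = 6.25, g(1) = 11, g(1.5) = 23.25, g(2) = 46, g(2.5) = 82.25, g(3) = 135, g(3.5) = 207.25.
Sum = Δx · [g(0.5) + g(1) + g(1.5) + ...].
Sum = 255.5.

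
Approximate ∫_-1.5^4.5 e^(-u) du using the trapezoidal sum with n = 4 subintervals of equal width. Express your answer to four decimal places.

5.2790

Δu = (4.5 − (-1.5))/4 = 1.5.
f(-1.5) ≈ 4.4817, f(0) ≈ 1.0000, f(1.5) ≈ 0.2231, f(3) ≈ 0.0498, f(4.5) ≈ 0.0111.
T_4 = (Δu/2)·[f(u_0) + 2f(u_1) + 2f(u_2) + 2f(u_3) + f(u_4)].
Sum ≈ 5.2790.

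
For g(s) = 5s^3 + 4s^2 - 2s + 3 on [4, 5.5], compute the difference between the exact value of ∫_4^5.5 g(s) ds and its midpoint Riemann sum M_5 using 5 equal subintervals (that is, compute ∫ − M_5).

Exact integral: ∫_4^5.5 g(s) ds = 950.578125.
M_5 = 949.7315625.
Error = 950.578125 − 949.7315625 = 0.8465625.

0.8465625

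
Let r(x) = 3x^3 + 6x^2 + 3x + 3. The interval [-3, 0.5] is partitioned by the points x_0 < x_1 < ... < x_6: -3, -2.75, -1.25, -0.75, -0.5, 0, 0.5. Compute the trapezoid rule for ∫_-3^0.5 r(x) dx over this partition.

Subinterval widths: 0.25, 1.5, 0.5, 0.25, 0.5, 0.5.
r(-3) = -33, r(-2.75) = -22.265625, r(-1.25) = 2.765625, r(-0.75) = 2.859375, r(-0.5) = 2.625, r(0) = 3, r(0.5) = 6.375.
On each subinterval the trapezoid contributes (Δx_i/2)·[r(x_{i-1}) + r(x_i)].
Sum = -15.69140625.

-15.69140625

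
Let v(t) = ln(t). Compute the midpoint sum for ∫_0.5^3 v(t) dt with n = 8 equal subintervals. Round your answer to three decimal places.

1.149

Δt = (3 − 0.5)/8 = 0.3125.
Midpoints: 0.65625, 0.96875, 1.28125, 1.59375, 1.90625, 2.21875, 2.53125, 2.84375.
v(0.65625) ≈ -0.421, v(0.96875) ≈ -0.032, v(1.28125) ≈ 0.248, v(1.59375) ≈ 0.466, v(1.90625) ≈ 0.645, v(2.21875) ≈ 0.797, v(2.53125) ≈ 0.929, v(2.84375) ≈ 1.045.
Sum = Δt · [v(0.65625) + v(0.96875) + v(1.28125) + ...].
Sum ≈ 1.149.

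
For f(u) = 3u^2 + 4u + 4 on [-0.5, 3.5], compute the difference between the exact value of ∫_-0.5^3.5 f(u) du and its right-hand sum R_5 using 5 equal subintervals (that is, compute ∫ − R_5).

Exact integral: ∫_-0.5^3.5 f(u) du = 83.
R_5 = 105.08.
Error = 83 − 105.08 = -22.08.

-22.08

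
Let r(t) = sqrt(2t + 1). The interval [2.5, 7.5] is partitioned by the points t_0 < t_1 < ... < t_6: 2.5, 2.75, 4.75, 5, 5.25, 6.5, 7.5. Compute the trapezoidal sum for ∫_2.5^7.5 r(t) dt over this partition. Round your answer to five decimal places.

Subinterval widths: 0.25, 2, 0.25, 0.25, 1.25, 1.
r(2.5) ≈ 2.44949, r(2.75) ≈ 2.54951, r(4.75) ≈ 3.24037, r(5) ≈ 3.31662, r(5.25) ≈ 3.39116, r(6.5) ≈ 3.74166, r(7.5) ≈ 4.00000.
On each subinterval the trapezoid contributes (Δt_i/2)·[r(t_{i-1}) + r(t_i)].
Sum ≈ 16.40170.

16.40170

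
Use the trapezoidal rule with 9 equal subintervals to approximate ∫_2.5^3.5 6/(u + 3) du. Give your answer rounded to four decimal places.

1.0024

Δu = (3.5 − 2.5)/9 = 1/9.
f(2.5) = 12/11, f(47/18) = 108/101, f(49/18) = 108/103, f(17/6) = 36/35, f(53/18) = 108/107, f(55/18) = 108/109, f(19/6) = 36/37, f(59/18) = 108/113, f(61/18) = 108/115, f(3.5) = 12/13.
T_9 = (Δu/2)·[f(u_0) + 2f(u_1) + ... + 2f(u_{8}) + f(u_9)].
Sum ≈ 1.0024.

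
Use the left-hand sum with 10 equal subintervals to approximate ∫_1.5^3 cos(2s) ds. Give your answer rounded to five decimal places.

-0.35495

Δs = (3 − 1.5)/10 = 0.15.
Left endpoints: 1.5, 1.65, 1.8, 1.95, 2.1, 2.25, 2.4, 2.55, 2.7, 2.85.
f(1.5) ≈ -0.98999, f(1.65) ≈ -0.98748, f(1.8) ≈ -0.89676, f(1.95) ≈ -0.72593, f(2.1) ≈ -0.49026, f(2.25) ≈ -0.21080, f(2.4) ≈ 0.08750, f(2.55) ≈ 0.37798, f(2.7) ≈ 0.63469, f(2.85) ≈ 0.83471.
Sum = Δs · [f(1.5) + f(1.65) + f(1.8) + ...].
Sum ≈ -0.35495.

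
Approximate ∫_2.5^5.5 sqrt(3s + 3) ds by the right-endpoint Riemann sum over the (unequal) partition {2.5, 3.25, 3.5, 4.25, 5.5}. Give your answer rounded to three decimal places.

Subinterval widths: 0.75, 0.25, 0.75, 1.25.
Right endpoints: 3.25, 3.5, 4.25, 5.5.
f(3.25) ≈ 3.571, f(3.5) ≈ 3.674, f(4.25) ≈ 3.969, f(5.5) ≈ 4.416.
Sum = Σ Δs_i · f(s_i).
Sum ≈ 12.093.

12.093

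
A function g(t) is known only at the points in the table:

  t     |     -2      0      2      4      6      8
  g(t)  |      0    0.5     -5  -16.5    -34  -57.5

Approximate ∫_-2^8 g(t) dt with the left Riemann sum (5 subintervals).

-110

Δt = 2.
Sum = 2·[0 + 0.5 + (-5) + (-16.5) + (-34)] = -110.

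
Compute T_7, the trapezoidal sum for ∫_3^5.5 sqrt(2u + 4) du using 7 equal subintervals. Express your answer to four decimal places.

8.8234

Δu = (5.5 − 3)/7 = 5/14.
f(3) ≈ 3.1623, f(47/14) ≈ 3.2733, f(26/7) ≈ 3.3806, f(57/14) ≈ 3.4847, f(31/7) ≈ 3.5857, f(67/14) ≈ 3.6839, f(36/7) ≈ 3.7796, f(5.5) ≈ 3.8730.
T_7 = (Δu/2)·[f(u_0) + 2f(u_1) + ... + 2f(u_{6}) + f(u_7)].
Sum ≈ 8.8234.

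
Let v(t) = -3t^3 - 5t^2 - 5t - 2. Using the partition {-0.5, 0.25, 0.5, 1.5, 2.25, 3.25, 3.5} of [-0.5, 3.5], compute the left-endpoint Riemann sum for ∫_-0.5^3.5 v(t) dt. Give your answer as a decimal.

-146.7109375

Subinterval widths: 0.75, 0.25, 1, 0.75, 1, 0.25.
Left endpoints: -0.5, 0.25, 0.5, 1.5, 2.25, 3.25.
v(-0.5) = -0.375, v(0.25) = -3.609375, v(0.5) = -6.125, v(1.5) = -30.875, v(2.25) = -72.734375, v(3.25) = -174.046875.
Sum = Σ Δt_i · v(t_i).
Sum = -146.7109375.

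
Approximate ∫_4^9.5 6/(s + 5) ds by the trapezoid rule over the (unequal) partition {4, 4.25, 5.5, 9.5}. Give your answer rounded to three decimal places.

2.897

Subinterval widths: 0.25, 1.25, 4.
f(4) = 2/3, f(4.25) = 24/37, f(5.5) = 4/7, f(9.5) = 12/29.
On each subinterval the trapezoid contributes (Δs_i/2)·[f(s_{i-1}) + f(s_i)].
Sum ≈ 2.897.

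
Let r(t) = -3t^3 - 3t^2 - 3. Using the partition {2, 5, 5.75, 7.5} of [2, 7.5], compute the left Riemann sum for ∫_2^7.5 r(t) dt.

Subinterval widths: 3, 0.75, 1.75.
Left endpoints: 2, 5, 5.75.
r(2) = -39, r(5) = -453, r(5.75) = -672.515625.
Sum = Σ Δt_i · r(t_i).
Sum = -1633.65234375.

-1633.65234375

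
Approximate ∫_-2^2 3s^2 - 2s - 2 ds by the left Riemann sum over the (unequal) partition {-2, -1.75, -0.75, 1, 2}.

Subinterval widths: 0.25, 1, 1.75, 1.
Left endpoints: -2, -1.75, -0.75, 1.
f(-2) = 14, f(-1.75) = 10.6875, f(-0.75) = 1.1875, f(1) = -1.
Sum = Σ Δs_i · f(s_i).
Sum = 15.265625.

15.265625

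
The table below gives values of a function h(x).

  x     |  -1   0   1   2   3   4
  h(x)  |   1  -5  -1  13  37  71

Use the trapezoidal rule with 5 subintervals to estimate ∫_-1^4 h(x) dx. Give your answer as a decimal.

Δx = 1.
T_5 = (1/2)·[1 + 2·(-5) + 2·(-1) + 2·13 + 2·37 + 71] = 80.

80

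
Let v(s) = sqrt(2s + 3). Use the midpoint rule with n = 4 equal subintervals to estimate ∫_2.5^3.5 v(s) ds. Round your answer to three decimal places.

2.999

Δs = (3.5 − 2.5)/4 = 0.25.
Midpoints: 2.625, 2.875, 3.125, 3.375.
v(2.625) ≈ 2.872, v(2.875) ≈ 2.958, v(3.125) ≈ 3.041, v(3.375) ≈ 3.122.
Sum = Δs · [v(2.625) + v(2.875) + v(3.125) + v(3.375)].
Sum ≈ 2.999.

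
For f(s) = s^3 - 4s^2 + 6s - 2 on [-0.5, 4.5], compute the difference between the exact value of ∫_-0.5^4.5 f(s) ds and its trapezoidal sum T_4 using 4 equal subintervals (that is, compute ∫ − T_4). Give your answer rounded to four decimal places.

-2.6042

Exact integral: ∫_-0.5^4.5 f(s) ds ≈ 30.833333.
T_4 = 33.4375.
Error ≈ 30.833333 − 33.4375 ≈ -2.6042.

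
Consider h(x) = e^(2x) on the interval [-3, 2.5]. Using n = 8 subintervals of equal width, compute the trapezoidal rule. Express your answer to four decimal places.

85.5440

Δx = (2.5 − (-3))/8 = 0.6875.
h(-3) ≈ 0.0025, h(-2.3125) ≈ 0.0098, h(-1.625) ≈ 0.0388, h(-0.9375) ≈ 0.1534, h(-0.25) ≈ 0.6065, h(0.4375) ≈ 2.3989, h(1.125) ≈ 9.4877, h(1.8125) ≈ 37.5247, h(2.5) ≈ 148.4132.
T_8 = (Δx/2)·[h(x_0) + 2h(x_1) + ... + 2h(x_{7}) + h(x_8)].
Sum ≈ 85.5440.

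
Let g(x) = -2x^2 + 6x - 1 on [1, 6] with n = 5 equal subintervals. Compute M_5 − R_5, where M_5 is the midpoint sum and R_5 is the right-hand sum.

M_5 = -42.5.
R_5 = -65.
M_5 − R_5 = 22.5.

22.5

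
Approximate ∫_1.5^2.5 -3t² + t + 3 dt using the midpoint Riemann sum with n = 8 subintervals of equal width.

Δt = (2.5 − 1.5)/8 = 0.125.
Midpoints: 1.5625, 1.6875, 1.8125, 1.9375, 2.0625, 2.1875, 2.3125, 2.4375.
f(1.5625) = -2.76171875, f(1.6875) = -3.85546875, f(1.8125) = -5.04296875, f(1.9375) = -6.32421875, f(2.0625) = -7.69921875, f(2.1875) = -9.16796875, f(2.3125) = -10.73046875, f(2.4375) = -12.38671875.
Sum = Δt · [f(1.5625) + f(1.6875) + f(1.8125) + ...].
Sum = -7.24609375.

-7.24609375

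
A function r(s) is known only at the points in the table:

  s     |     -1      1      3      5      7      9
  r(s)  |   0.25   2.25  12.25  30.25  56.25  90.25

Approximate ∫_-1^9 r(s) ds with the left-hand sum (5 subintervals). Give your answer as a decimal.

202.5

Δs = 2.
Sum = 2·[0.25 + 2.25 + 12.25 + 30.25 + 56.25] = 202.5.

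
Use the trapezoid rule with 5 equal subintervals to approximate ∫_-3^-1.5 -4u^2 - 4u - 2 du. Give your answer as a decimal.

-21.09

Δu = (-1.5 − (-3))/5 = 0.3.
f(-3) = -26, f(-2.7) = -20.36, f(-2.4) = -15.44, f(-2.1) = -11.24, f(-1.8) = -7.76, f(-1.5) = -5.
T_5 = (Δu/2)·[f(u_0) + 2f(u_1) + ... + 2f(u_{4}) + f(u_5)].
Sum = -21.09.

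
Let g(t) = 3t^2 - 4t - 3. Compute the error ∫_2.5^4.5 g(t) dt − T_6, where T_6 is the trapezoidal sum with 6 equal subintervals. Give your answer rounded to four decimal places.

Exact integral: ∫_2.5^4.5 g(t) dt = 41.5.
T_6 ≈ 41.611111.
Error ≈ 41.5 − 41.611111 ≈ -0.1111.

-0.1111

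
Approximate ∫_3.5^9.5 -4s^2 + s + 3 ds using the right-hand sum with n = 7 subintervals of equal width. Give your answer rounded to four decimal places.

-1163.0816

Δs = (9.5 − 3.5)/7 = 6/7.
Right endpoints: 61/14, 73/14, 85/14, 97/14, 109/14, 121/14, 9.5.
f(61/14) = -6721/98, f(73/14) = -9853/98, f(85/14) = -13561/98, f(97/14) = -17845/98, f(109/14) = -22705/98, f(121/14) = -28141/98, f(9.5) = -348.5.
Sum = Δs · [f(61/14) + f(73/14) + f(85/14) + ...].
Sum ≈ -1163.0816.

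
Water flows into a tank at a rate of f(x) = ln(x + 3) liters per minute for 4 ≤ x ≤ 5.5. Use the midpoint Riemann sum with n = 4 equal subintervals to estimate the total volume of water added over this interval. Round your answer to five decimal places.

Δx = (5.5 − 4)/4 = 0.375.
Midpoints: 4.1875, 4.5625, 4.9375, 5.3125.
f(4.1875) ≈ 1.97234, f(4.5625) ≈ 2.02320, f(4.9375) ≈ 2.07160, f(5.3125) ≈ 2.11776.
Sum = Δx · [f(4.1875) + f(4.5625) + f(4.9375) + f(5.3125)].
Sum ≈ 3.06934.

3.06934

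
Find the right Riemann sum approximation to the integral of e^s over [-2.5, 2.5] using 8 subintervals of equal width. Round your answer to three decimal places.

Δs = (2.5 − (-2.5))/8 = 0.625.
Right endpoints: -1.875, -1.25, -0.625, 0, 0.625, 1.25, 1.875, 2.5.
f(-1.875) ≈ 0.153, f(-1.25) ≈ 0.287, f(-0.625) ≈ 0.535, f(0) ≈ 1.000, f(0.625) ≈ 1.868, f(1.25) ≈ 3.490, f(1.875) ≈ 6.521, f(2.5) ≈ 12.182.
Sum = Δs · [f(-1.875) + f(-1.25) + f(-0.625) + ...].
Sum ≈ 16.273.

16.273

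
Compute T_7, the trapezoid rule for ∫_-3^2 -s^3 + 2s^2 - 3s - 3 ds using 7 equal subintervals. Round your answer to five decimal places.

Δs = (2 − (-3))/7 = 5/7.
f(-3) = 51, f(-16/7) = 9003/343, f(-11/7) = 3613/343, f(-6/7) = 573/343, f(-1/7) = -867/343, f(4/7) = -1457/343, f(9/7) = -1947/343, f(2) = -9.
T_7 = (Δs/2)·[f(s_0) + 2f(s_1) + ... + 2f(s_{6}) + f(s_7)].
Sum ≈ 33.57143.

33.57143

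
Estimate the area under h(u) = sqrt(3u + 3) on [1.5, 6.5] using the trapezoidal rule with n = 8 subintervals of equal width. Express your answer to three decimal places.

Δu = (6.5 − 1.5)/8 = 0.625.
h(1.5) ≈ 2.739, h(2.125) ≈ 3.062, h(2.75) ≈ 3.354, h(3.375) ≈ 3.623, h(4) ≈ 3.873, h(4.625) ≈ 4.108, h(5.25) ≈ 4.330, h(5.875) ≈ 4.541, h(6.5) ≈ 4.743.
T_8 = (Δu/2)·[h(u_0) + 2h(u_1) + ... + 2h(u_{7}) + h(u_8)].
Sum ≈ 19.145.

19.145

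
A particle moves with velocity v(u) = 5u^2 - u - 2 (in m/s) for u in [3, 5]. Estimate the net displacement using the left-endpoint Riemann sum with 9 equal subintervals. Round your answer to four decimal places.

Δu = (5 − 3)/9 = 2/9.
Left endpoints: 3, 29/9, 31/9, 11/3, 35/9, 37/9, 13/3, 41/9, 43/9.
v(3) = 40, v(29/9) = 3782/81, v(31/9) = 4364/81, v(11/3) = 554/9, v(35/9) = 5648/81, v(37/9) = 6350/81, v(13/3) = 788/9, v(41/9) = 7874/81, v(43/9) = 8696/81.
Sum = Δu · [v(3) + v(29/9) + v(31/9) + ...].
Sum ≈ 142.7490.

142.7490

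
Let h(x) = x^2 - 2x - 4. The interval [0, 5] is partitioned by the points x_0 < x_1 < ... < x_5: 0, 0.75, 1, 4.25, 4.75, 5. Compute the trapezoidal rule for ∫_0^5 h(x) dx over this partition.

2.484375

Subinterval widths: 0.75, 0.25, 3.25, 0.5, 0.25.
h(0) = -4, h(0.75) = -4.9375, h(1) = -5, h(4.25) = 5.5625, h(4.75) = 9.0625, h(5) = 11.
On each subinterval the trapezoid contributes (Δx_i/2)·[h(x_{i-1}) + h(x_i)].
Sum = 2.484375.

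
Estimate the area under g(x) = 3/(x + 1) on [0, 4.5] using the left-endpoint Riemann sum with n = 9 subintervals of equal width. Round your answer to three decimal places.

5.787

Δx = (4.5 − 0)/9 = 0.5.
Left endpoints: 0, 0.5, 1, 1.5, 2, 2.5, 3, 3.5, 4.
g(0) = 3, g(0.5) = 2, g(1) = 1.5, g(1.5) = 1.2, g(2) = 1, g(2.5) = 6/7, g(3) = 0.75, g(3.5) = 2/3, g(4) = 0.6.
Sum = Δx · [g(0) + g(0.5) + g(1) + ...].
Sum ≈ 5.787.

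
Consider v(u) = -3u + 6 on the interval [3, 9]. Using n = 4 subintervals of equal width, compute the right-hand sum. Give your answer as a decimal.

Δu = (9 − 3)/4 = 1.5.
Right endpoints: 4.5, 6, 7.5, 9.
v(4.5) = -7.5, v(6) = -12, v(7.5) = -16.5, v(9) = -21.
Sum = Δu · [v(4.5) + v(6) + v(7.5) + v(9)].
Sum = -85.5.

-85.5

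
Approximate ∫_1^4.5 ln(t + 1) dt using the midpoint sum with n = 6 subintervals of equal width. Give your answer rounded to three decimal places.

Δt = (4.5 − 1)/6 = 7/12.
Midpoints: 31/24, 1.875, 59/24, 73/24, 3.625, 101/24.
f(31/24) ≈ 0.829, f(1.875) ≈ 1.056, f(59/24) ≈ 1.241, f(73/24) ≈ 1.397, f(3.625) ≈ 1.531, f(101/24) ≈ 1.650.
Sum = Δt · [f(31/24) + f(1.875) + f(59/24) + ...].
Sum ≈ 4.494.

4.494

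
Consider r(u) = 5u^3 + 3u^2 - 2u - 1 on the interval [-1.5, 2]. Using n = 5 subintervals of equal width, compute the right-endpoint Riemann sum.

41.02

Δu = (2 − (-1.5))/5 = 0.7.
Right endpoints: -0.8, -0.1, 0.6, 1.3, 2.
r(-0.8) = -0.04, r(-0.1) = -0.775, r(0.6) = -0.04, r(1.3) = 12.455, r(2) = 47.
Sum = Δu · [r(-0.8) + r(-0.1) + r(0.6) + r(1.3) + r(2)].
Sum = 41.02.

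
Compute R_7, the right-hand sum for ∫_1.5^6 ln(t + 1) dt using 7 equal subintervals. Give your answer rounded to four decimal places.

7.1528

Δt = (6 − 1.5)/7 = 9/14.
Right endpoints: 15/7, 39/14, 24/7, 57/14, 33/7, 75/14, 6.
f(15/7) ≈ 1.1451, f(39/14) ≈ 1.3312, f(24/7) ≈ 1.4881, f(57/14) ≈ 1.6236, f(33/7) ≈ 1.7430, f(75/14) ≈ 1.8496, f(6) ≈ 1.9459.
Sum = Δt · [f(15/7) + f(39/14) + f(24/7) + ...].
Sum ≈ 7.1528.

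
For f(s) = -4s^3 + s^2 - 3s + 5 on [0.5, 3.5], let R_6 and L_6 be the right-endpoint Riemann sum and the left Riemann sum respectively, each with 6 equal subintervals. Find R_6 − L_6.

-84

R_6 = -183.625.
L_6 = -99.625.
R_6 − L_6 = -84.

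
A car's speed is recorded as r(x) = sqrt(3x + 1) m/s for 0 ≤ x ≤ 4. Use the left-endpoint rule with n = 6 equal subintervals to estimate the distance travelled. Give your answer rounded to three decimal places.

Δx = (4 − 0)/6 = 2/3.
Left endpoints: 0, 2/3, 4/3, 2, 8/3, 10/3.
r(0) ≈ 1.000, r(2/3) ≈ 1.732, r(4/3) ≈ 2.236, r(2) ≈ 2.646, r(8/3) ≈ 3.000, r(10/3) ≈ 3.317.
Sum = Δx · [r(0) + r(2/3) + r(4/3) + ...].
Sum ≈ 9.287.

9.287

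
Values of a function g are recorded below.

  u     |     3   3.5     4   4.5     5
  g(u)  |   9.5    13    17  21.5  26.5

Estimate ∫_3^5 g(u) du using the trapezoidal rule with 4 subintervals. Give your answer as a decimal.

Δu = 0.5.
T_4 = (0.5/2)·[9.5 + 2·13 + 2·17 + 2·21.5 + 26.5] = 34.75.

34.75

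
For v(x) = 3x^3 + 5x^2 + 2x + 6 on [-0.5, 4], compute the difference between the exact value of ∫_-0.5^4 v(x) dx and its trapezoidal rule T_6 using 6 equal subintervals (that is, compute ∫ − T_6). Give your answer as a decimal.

Exact integral: ∫_-0.5^4 v(x) dx = 341.578125.
T_6 = 350.33203125.
Error = 341.578125 − 350.33203125 = -8.75390625.

-8.75390625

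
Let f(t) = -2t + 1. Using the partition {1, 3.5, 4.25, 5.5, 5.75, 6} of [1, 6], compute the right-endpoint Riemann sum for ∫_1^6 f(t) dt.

Subinterval widths: 2.5, 0.75, 1.25, 0.25, 0.25.
Right endpoints: 3.5, 4.25, 5.5, 5.75, 6.
f(3.5) = -6, f(4.25) = -7.5, f(5.5) = -10, f(5.75) = -10.5, f(6) = -11.
Sum = Σ Δt_i · f(t_i).
Sum = -38.5.

-38.5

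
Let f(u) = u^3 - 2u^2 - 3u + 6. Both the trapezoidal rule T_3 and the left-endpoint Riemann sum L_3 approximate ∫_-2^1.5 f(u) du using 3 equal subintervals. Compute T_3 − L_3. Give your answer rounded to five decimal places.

T_3 ≈ 11.1238426.
L_3 ≈ 8.5717593.
T_3 − L_3 ≈ 2.55208.

2.55208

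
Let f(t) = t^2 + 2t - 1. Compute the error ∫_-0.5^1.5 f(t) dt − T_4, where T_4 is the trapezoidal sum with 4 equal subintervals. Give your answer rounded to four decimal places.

Exact integral: ∫_-0.5^1.5 f(t) dt ≈ 1.166667.
T_4 = 1.25.
Error ≈ 1.166667 − 1.25 ≈ -0.0833.

-0.0833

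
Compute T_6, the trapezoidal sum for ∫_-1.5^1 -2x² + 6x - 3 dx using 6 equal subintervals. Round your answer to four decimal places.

-14.3113

Δx = (1 − (-1.5))/6 = 5/12.
f(-1.5) = -16.5, f(-13/12) = -853/72, f(-2/3) = -71/9, f(-0.25) = -4.625, f(1/6) = -37/18, f(7/12) = -13/72, f(1) = 1.
T_6 = (Δx/2)·[f(x_0) + 2f(x_1) + ... + 2f(x_{5}) + f(x_6)].
Sum ≈ -14.3113.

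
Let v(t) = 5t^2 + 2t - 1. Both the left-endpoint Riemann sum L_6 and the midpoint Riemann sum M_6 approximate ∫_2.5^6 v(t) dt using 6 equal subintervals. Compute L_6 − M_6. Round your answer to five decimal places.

L_6 ≈ 315.7737269.
M_6 ≈ 359.7120949.
L_6 − M_6 ≈ -43.93837.

-43.93837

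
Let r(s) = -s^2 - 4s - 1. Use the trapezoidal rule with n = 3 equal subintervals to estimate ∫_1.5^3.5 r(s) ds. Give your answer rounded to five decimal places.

Δs = (3.5 − 1.5)/3 = 2/3.
r(1.5) = -9.25, r(13/6) = -517/36, r(17/6) = -733/36, r(3.5) = -27.25.
T_3 = (Δs/2)·[r(s_0) + 2r(s_1) + 2r(s_2) + r(s_3)].
Sum ≈ -35.31481.

-35.31481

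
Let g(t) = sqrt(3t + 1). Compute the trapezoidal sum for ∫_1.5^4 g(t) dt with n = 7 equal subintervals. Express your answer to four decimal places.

7.5473

Δt = (4 − 1.5)/7 = 5/14.
g(1.5) ≈ 2.3452, g(13/7) ≈ 2.5635, g(31/14) ≈ 2.7646, g(18/7) ≈ 2.9520, g(41/14) ≈ 3.1282, g(23/7) ≈ 3.2950, g(51/14) ≈ 3.4538, g(4) ≈ 3.6056.
T_7 = (Δt/2)·[g(t_0) + 2g(t_1) + ... + 2g(t_{6}) + g(t_7)].
Sum ≈ 7.5473.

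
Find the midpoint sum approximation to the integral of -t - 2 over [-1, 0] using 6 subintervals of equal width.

-1.5

Δt = (0 − (-1))/6 = 1/6.
Midpoints: -11/12, -0.75, -7/12, -5/12, -0.25, -1/12.
f(-11/12) = -13/12, f(-0.75) = -1.25, f(-7/12) = -17/12, f(-5/12) = -19/12, f(-0.25) = -1.75, f(-1/12) = -23/12.
Sum = Δt · [f(-11/12) + f(-0.75) + f(-7/12) + ...].
Sum = -1.5.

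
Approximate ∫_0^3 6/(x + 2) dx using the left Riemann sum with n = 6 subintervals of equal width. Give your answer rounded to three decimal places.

5.974

Δx = (3 − 0)/6 = 0.5.
Left endpoints: 0, 0.5, 1, 1.5, 2, 2.5.
f(0) = 3, f(0.5) = 2.4, f(1) = 2, f(1.5) = 12/7, f(2) = 1.5, f(2.5) = 4/3.
Sum = Δx · [f(0) + f(0.5) + f(1) + ...].
Sum ≈ 5.974.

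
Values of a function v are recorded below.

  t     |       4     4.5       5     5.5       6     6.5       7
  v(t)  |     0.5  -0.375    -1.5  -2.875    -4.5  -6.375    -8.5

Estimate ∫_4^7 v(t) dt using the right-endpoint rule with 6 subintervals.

Δt = 0.5.
Sum = 0.5·[(-0.375) + (-1.5) + (-2.875) + (-4.5) + (-6.375) + (-8.5)] = -12.0625.

-12.0625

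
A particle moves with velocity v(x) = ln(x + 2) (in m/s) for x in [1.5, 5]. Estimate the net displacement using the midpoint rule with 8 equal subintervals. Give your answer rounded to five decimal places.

5.73784

Δx = (5 − 1.5)/8 = 0.4375.
Midpoints: 1.71875, 2.15625, 2.59375, 3.03125, 3.46875, 3.90625, 4.34375, 4.78125.
v(1.71875) ≈ 1.31339, v(2.15625) ≈ 1.42461, v(2.59375) ≈ 1.52470, v(3.03125) ≈ 1.61567, v(3.46875) ≈ 1.69905, v(3.90625) ≈ 1.77601, v(4.34375) ≈ 1.84747, v(4.78125) ≈ 1.91416.
Sum = Δx · [v(1.71875) + v(2.15625) + v(2.59375) + ...].
Sum ≈ 5.73784.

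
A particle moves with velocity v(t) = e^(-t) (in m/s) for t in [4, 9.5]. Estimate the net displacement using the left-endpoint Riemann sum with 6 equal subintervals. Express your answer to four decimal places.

Δt = (9.5 − 4)/6 = 11/12.
Left endpoints: 4, 59/12, 35/6, 6.75, 23/3, 103/12.
v(4) ≈ 0.0183, v(59/12) ≈ 0.0073, v(35/6) ≈ 0.0029, v(6.75) ≈ 0.0012, v(23/3) ≈ 0.0005, v(103/12) ≈ 0.0002.
Sum = Δt · [v(4) + v(59/12) + v(35/6) + ...].
Sum ≈ 0.0279.

0.0279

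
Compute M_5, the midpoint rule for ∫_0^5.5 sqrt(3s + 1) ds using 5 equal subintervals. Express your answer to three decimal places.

16.096

Δs = (5.5 − 0)/5 = 1.1.
Midpoints: 0.55, 1.65, 2.75, 3.85, 4.95.
f(0.55) ≈ 1.628, f(1.65) ≈ 2.439, f(2.75) ≈ 3.041, f(3.85) ≈ 3.543, f(4.95) ≈ 3.981.
Sum = Δs · [f(0.55) + f(1.65) + f(2.75) + f(3.85) + f(4.95)].
Sum ≈ 16.096.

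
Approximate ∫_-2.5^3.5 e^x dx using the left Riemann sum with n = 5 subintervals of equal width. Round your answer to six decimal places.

17.085363

Δx = (3.5 − (-2.5))/5 = 1.2.
Left endpoints: -2.5, -1.3, -0.1, 1.1, 2.3.
f(-2.5) ≈ 0.082085, f(-1.3) ≈ 0.272532, f(-0.1) ≈ 0.904837, f(1.1) ≈ 3.004166, f(2.3) ≈ 9.974182.
Sum = Δx · [f(-2.5) + f(-1.3) + f(-0.1) + f(1.1) + f(2.3)].
Sum ≈ 17.085363.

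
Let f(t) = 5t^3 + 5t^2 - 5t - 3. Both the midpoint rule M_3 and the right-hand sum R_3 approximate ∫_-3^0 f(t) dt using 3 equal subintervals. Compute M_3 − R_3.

-24.375

M_3 = -38.375.
R_3 = -14.
M_3 − R_3 = -24.375.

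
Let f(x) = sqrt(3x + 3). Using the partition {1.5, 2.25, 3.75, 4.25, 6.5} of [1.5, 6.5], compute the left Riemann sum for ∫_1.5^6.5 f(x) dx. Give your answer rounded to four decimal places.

Subinterval widths: 0.75, 1.5, 0.5, 2.25.
Left endpoints: 1.5, 2.25, 3.75, 4.25.
f(1.5) ≈ 2.7386, f(2.25) ≈ 3.1225, f(3.75) ≈ 3.7749, f(4.25) ≈ 3.9686.
Sum = Σ Δx_i · f(x_i).
Sum ≈ 17.5546.

17.5546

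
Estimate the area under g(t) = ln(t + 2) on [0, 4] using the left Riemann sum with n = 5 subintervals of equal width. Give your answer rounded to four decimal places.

4.9072

Δt = (4 − 0)/5 = 0.8.
Left endpoints: 0, 0.8, 1.6, 2.4, 3.2.
g(0) ≈ 0.6931, g(0.8) ≈ 1.0296, g(1.6) ≈ 1.2809, g(2.4) ≈ 1.4816, g(3.2) ≈ 1.6487.
Sum = Δt · [g(0) + g(0.8) + g(1.6) + g(2.4) + g(3.2)].
Sum ≈ 4.9072.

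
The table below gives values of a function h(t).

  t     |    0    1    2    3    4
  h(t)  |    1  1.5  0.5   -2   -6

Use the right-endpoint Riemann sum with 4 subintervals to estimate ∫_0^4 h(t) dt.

Δt = 1.
Sum = 1·[1.5 + 0.5 + (-2) + (-6)] = -6.

-6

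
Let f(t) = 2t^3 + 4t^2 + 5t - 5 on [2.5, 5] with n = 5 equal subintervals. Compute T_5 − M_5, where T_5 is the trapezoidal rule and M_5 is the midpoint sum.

4.140625

T_5 = 475.9375.
M_5 = 471.796875.
T_5 − M_5 = 4.140625.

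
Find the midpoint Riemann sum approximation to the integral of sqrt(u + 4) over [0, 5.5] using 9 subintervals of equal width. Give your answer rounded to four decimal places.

Δu = (5.5 − 0)/9 = 11/18.
Midpoints: 11/36, 11/12, 55/36, 77/36, 2.75, 121/36, 143/36, 55/12, 187/36.
f(11/36) ≈ 2.0750, f(11/12) ≈ 2.2174, f(55/36) ≈ 2.3511, f(77/36) ≈ 2.4777, f(2.75) ≈ 2.5981, f(121/36) ≈ 2.7131, f(143/36) ≈ 2.8235, f(55/12) ≈ 2.9297, f(187/36) ≈ 3.0322.
Sum = Δu · [f(11/36) + f(11/12) + f(55/36) + ...].
Sum ≈ 14.1887.

14.1887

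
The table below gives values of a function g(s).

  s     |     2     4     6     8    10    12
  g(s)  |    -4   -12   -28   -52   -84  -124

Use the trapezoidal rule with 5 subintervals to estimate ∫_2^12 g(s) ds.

Δs = 2.
T_5 = (2/2)·[(-4) + 2·(-12) + 2·(-28) + 2·(-52) + 2·(-84) + (-124)] = -480.

-480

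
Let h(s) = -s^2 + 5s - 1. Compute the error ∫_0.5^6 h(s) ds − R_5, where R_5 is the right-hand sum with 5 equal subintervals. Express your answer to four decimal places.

5.6467

Exact integral: ∫_0.5^6 h(s) ds ≈ 11.916667.
R_5 = 6.27.
Error ≈ 11.916667 − 6.27 ≈ 5.6467.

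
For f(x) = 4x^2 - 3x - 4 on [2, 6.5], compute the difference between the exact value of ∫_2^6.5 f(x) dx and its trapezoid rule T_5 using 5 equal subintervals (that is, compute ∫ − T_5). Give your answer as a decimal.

-2.43

Exact integral: ∫_2^6.5 f(x) dx = 280.125.
T_5 = 282.555.
Error = 280.125 − 282.555 = -2.43.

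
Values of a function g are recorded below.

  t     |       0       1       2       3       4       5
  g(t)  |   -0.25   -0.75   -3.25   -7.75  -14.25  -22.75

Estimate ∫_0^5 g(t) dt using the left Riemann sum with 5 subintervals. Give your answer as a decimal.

-26.25

Δt = 1.
Sum = 1·[(-0.25) + (-0.75) + (-3.25) + (-7.75) + (-14.25)] = -26.25.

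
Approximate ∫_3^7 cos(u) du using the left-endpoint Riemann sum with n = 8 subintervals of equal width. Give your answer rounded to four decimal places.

0.0691

Δu = (7 − 3)/8 = 0.5.
Left endpoints: 3, 3.5, 4, 4.5, 5, 5.5, 6, 6.5.
f(3) ≈ -0.9900, f(3.5) ≈ -0.9365, f(4) ≈ -0.6536, f(4.5) ≈ -0.2108, f(5) ≈ 0.2837, f(5.5) ≈ 0.7087, f(6) ≈ 0.9602, f(6.5) ≈ 0.9766.
Sum = Δu · [f(3) + f(3.5) + f(4) + ...].
Sum ≈ 0.0691.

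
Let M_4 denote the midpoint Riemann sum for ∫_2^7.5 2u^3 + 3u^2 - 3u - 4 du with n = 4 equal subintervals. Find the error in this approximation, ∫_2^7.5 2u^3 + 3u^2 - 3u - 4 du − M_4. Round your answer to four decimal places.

Exact integral: ∫_2^7.5 f(u) du = 1887.53125.
M_4 ≈ 1860.235352.
Error ≈ 1887.53125 − 1860.235352 ≈ 27.2959.

27.2959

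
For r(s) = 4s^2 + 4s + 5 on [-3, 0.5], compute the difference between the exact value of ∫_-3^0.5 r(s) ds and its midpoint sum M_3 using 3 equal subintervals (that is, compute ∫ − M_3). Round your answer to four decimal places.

Exact integral: ∫_-3^0.5 r(s) ds ≈ 36.166667.
M_3 ≈ 34.578704.
Error ≈ 36.166667 − 34.578704 ≈ 1.5880.

1.5880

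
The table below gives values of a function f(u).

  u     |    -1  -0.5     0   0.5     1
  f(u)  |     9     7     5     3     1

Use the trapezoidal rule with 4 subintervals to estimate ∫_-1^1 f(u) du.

10

Δu = 0.5.
T_4 = (0.5/2)·[9 + 2·7 + 2·5 + 2·3 + 1] = 10.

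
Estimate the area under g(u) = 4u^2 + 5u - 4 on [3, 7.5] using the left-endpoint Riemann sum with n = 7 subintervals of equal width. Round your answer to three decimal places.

Δu = (7.5 − 3)/7 = 9/14.
Left endpoints: 3, 51/14, 30/7, 69/14, 39/7, 87/14, 48/7.
g(3) = 47, g(51/14) = 6595/98, g(30/7) = 4454/49, g(69/14) = 11545/98, g(39/7) = 7253/49, g(87/14) = 17791/98, g(48/7) = 10700/49.
Sum = Δu · [g(3) + g(51/14) + g(30/7) + ...].
Sum ≈ 559.883.

559.883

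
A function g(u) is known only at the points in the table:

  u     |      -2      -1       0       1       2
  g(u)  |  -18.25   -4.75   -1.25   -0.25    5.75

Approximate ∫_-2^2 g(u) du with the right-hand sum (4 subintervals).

Δu = 1.
Sum = 1·[(-4.75) + (-1.25) + (-0.25) + 5.75] = -0.5.

-0.5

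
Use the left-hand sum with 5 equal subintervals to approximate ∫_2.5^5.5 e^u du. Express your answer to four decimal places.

169.6904

Δu = (5.5 − 2.5)/5 = 0.6.
Left endpoints: 2.5, 3.1, 3.7, 4.3, 4.9.
f(2.5) ≈ 12.1825, f(3.1) ≈ 22.1980, f(3.7) ≈ 40.4473, f(4.3) ≈ 73.6998, f(4.9) ≈ 134.2898.
Sum = Δu · [f(2.5) + f(3.1) + f(3.7) + f(4.3) + f(4.9)].
Sum ≈ 169.6904.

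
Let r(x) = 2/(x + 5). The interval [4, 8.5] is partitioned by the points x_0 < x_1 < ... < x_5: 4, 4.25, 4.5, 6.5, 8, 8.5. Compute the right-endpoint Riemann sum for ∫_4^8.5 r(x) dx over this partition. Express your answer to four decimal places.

Subinterval widths: 0.25, 0.25, 2, 1.5, 0.5.
Right endpoints: 4.25, 4.5, 6.5, 8, 8.5.
r(4.25) = 8/37, r(4.5) = 4/19, r(6.5) = 4/23, r(8) = 2/13, r(8.5) = 4/27.
Sum = Σ Δx_i · r(x_i).
Sum ≈ 0.7594.

0.7594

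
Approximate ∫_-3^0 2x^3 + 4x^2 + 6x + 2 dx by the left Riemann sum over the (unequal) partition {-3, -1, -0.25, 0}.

-69.3203125

Subinterval widths: 2, 0.75, 0.25.
Left endpoints: -3, -1, -0.25.
f(-3) = -34, f(-1) = -2, f(-0.25) = 0.71875.
Sum = Σ Δx_i · f(x_i).
Sum = -69.3203125.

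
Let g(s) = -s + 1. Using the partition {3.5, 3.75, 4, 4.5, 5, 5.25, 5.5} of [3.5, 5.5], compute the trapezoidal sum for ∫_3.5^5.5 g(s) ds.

Subinterval widths: 0.25, 0.25, 0.5, 0.5, 0.25, 0.25.
g(3.5) = -2.5, g(3.75) = -2.75, g(4) = -3, g(4.5) = -3.5, g(5) = -4, g(5.25) = -4.25, g(5.5) = -4.5.
On each subinterval the trapezoid contributes (Δs_i/2)·[g(s_{i-1}) + g(s_i)].
Sum = -7.

-7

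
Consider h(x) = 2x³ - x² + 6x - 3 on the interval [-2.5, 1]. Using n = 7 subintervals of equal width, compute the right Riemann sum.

-36.75

Δx = (1 − (-2.5))/7 = 0.5.
Right endpoints: -2, -1.5, -1, -0.5, 0, 0.5, 1.
h(-2) = -35, h(-1.5) = -21, h(-1) = -12, h(-0.5) = -6.5, h(0) = -3, h(0.5) = 0, h(1) = 4.
Sum = Δx · [h(-2) + h(-1.5) + h(-1) + ...].
Sum = -36.75.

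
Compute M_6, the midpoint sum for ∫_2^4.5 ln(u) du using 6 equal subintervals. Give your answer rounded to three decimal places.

Δu = (4.5 − 2)/6 = 5/12.
Midpoints: 53/24, 2.625, 73/24, 83/24, 3.875, 103/24.
f(53/24) ≈ 0.792, f(2.625) ≈ 0.965, f(73/24) ≈ 1.112, f(83/24) ≈ 1.241, f(3.875) ≈ 1.355, f(103/24) ≈ 1.457.
Sum = Δu · [f(53/24) + f(2.625) + f(73/24) + ...].
Sum ≈ 2.884.

2.884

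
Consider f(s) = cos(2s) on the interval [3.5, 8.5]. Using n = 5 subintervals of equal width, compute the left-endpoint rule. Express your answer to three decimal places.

-0.005

Δs = (8.5 − 3.5)/5 = 1.
Left endpoints: 3.5, 4.5, 5.5, 6.5, 7.5.
f(3.5) ≈ 0.754, f(4.5) ≈ -0.911, f(5.5) ≈ 0.004, f(6.5) ≈ 0.907, f(7.5) ≈ -0.760.
Sum = Δs · [f(3.5) + f(4.5) + f(5.5) + f(6.5) + f(7.5)].
Sum ≈ -0.005.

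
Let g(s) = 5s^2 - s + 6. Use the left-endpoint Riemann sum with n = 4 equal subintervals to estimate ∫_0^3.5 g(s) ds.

Δs = (3.5 − 0)/4 = 0.875.
Left endpoints: 0, 0.875, 1.75, 2.625.
g(0) = 6, g(0.875) = 8.953125, g(1.75) = 19.5625, g(2.625) = 37.828125.
Sum = Δs · [g(0) + g(0.875) + g(1.75) + g(2.625)].
Sum = 63.30078125.

63.30078125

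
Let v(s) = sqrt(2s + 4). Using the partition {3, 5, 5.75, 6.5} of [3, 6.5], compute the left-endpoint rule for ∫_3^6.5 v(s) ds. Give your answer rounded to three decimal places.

Subinterval widths: 2, 0.75, 0.75.
Left endpoints: 3, 5, 5.75.
v(3) ≈ 3.162, v(5) ≈ 3.742, v(5.75) ≈ 3.937.
Sum = Σ Δs_i · v(s_i).
Sum ≈ 12.084.

12.084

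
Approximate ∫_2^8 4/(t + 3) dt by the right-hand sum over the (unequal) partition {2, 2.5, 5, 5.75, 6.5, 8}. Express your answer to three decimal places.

2.818

Subinterval widths: 0.5, 2.5, 0.75, 0.75, 1.5.
Right endpoints: 2.5, 5, 5.75, 6.5, 8.
f(2.5) = 8/11, f(5) = 0.5, f(5.75) = 16/35, f(6.5) = 8/19, f(8) = 4/11.
Sum = Σ Δt_i · f(t_i).
Sum ≈ 2.818.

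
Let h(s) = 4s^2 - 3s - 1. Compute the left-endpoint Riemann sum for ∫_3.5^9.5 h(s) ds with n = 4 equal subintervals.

751.5

Δs = (9.5 − 3.5)/4 = 1.5.
Left endpoints: 3.5, 5, 6.5, 8.
h(3.5) = 37.5, h(5) = 84, h(6.5) = 148.5, h(8) = 231.
Sum = Δs · [h(3.5) + h(5) + h(6.5) + h(8)].
Sum = 751.5.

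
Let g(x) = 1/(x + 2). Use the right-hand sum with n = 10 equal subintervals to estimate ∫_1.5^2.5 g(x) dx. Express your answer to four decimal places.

0.2482

Δx = (2.5 − 1.5)/10 = 0.1.
Right endpoints: 1.6, 1.7, 1.8, 1.9, 2, 2.1, 2.2, 2.3, 2.4, 2.5.
g(1.6) = 5/18, g(1.7) = 10/37, g(1.8) = 5/19, g(1.9) = 10/39, g(2) = 0.25, g(2.1) = 10/41, g(2.2) = 5/21, g(2.3) = 10/43, g(2.4) = 5/22, g(2.5) = 2/9.
Sum = Δx · [g(1.6) + g(1.7) + g(1.8) + ...].
Sum ≈ 0.2482.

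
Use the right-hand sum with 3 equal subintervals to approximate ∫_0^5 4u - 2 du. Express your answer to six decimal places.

Δu = (5 − 0)/3 = 5/3.
Right endpoints: 5/3, 10/3, 5.
f(5/3) = 14/3, f(10/3) = 34/3, f(5) = 18.
Sum = Δu · [f(5/3) + f(10/3) + f(5)].
Sum ≈ 56.666667.

56.666667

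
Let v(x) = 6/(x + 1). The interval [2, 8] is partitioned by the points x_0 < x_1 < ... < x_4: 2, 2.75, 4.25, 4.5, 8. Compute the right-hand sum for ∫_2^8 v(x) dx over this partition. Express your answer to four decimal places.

5.5203

Subinterval widths: 0.75, 1.5, 0.25, 3.5.
Right endpoints: 2.75, 4.25, 4.5, 8.
v(2.75) = 1.6, v(4.25) = 8/7, v(4.5) = 12/11, v(8) = 2/3.
Sum = Σ Δx_i · v(x_i).
Sum ≈ 5.5203.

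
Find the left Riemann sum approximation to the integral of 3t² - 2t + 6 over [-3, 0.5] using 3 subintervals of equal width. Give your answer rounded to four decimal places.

Δt = (0.5 − (-3))/3 = 7/6.
Left endpoints: -3, -11/6, -2/3.
f(-3) = 39, f(-11/6) = 19.75, f(-2/3) = 26/3.
Sum = Δt · [f(-3) + f(-11/6) + f(-2/3)].
Sum ≈ 78.6528.

78.6528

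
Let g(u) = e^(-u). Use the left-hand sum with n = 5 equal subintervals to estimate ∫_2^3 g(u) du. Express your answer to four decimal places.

0.0944

Δu = (3 − 2)/5 = 0.2.
Left endpoints: 2, 2.2, 2.4, 2.6, 2.8.
g(2) ≈ 0.1353, g(2.2) ≈ 0.1108, g(2.4) ≈ 0.0907, g(2.6) ≈ 0.0743, g(2.8) ≈ 0.0608.
Sum = Δu · [g(2) + g(2.2) + g(2.4) + g(2.6) + g(2.8)].
Sum ≈ 0.0944.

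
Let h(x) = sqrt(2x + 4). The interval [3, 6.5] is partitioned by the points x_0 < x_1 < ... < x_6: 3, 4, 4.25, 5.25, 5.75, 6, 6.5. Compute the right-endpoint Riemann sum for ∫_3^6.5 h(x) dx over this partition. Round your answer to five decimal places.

Subinterval widths: 1, 0.25, 1, 0.5, 0.25, 0.5.
Right endpoints: 4, 4.25, 5.25, 5.75, 6, 6.5.
h(4) ≈ 3.46410, h(4.25) ≈ 3.53553, h(5.25) ≈ 3.80789, h(5.75) ≈ 3.93700, h(6) ≈ 4.00000, h(6.5) ≈ 4.12311.
Sum = Σ Δx_i · h(x_i).
Sum ≈ 13.18593.

13.18593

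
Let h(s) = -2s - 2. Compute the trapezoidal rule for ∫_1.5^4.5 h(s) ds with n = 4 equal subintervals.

-24

Δs = (4.5 − 1.5)/4 = 0.75.
h(1.5) = -5, h(2.25) = -6.5, h(3) = -8, h(3.75) = -9.5, h(4.5) = -11.
T_4 = (Δs/2)·[h(s_0) + 2h(s_1) + 2h(s_2) + 2h(s_3) + h(s_4)].
Sum = -24.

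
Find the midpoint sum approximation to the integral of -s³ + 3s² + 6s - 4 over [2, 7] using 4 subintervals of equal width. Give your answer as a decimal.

-139.4140625

Δs = (7 − 2)/4 = 1.25.
Midpoints: 2.625, 3.875, 5.125, 6.375.
f(2.625) = 7339/512, f(3.875) = 3129/512, f(5.125) = -14881/512, f(6.375) = -52691/512.
Sum = Δs · [f(2.625) + f(3.875) + f(5.125) + f(6.375)].
Sum = -139.4140625.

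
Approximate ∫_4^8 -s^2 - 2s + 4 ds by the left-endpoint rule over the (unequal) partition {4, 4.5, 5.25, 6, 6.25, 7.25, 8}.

-160.34375

Subinterval widths: 0.5, 0.75, 0.75, 0.25, 1, 0.75.
Left endpoints: 4, 4.5, 5.25, 6, 6.25, 7.25.
f(4) = -20, f(4.5) = -25.25, f(5.25) = -34.0625, f(6) = -44, f(6.25) = -47.5625, f(7.25) = -63.0625.
Sum = Σ Δs_i · f(s_i).
Sum = -160.34375.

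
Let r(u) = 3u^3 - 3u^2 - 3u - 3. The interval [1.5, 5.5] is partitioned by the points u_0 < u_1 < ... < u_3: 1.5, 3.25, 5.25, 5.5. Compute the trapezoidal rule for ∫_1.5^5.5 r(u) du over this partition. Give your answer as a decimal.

529.03125

Subinterval widths: 1.75, 2, 0.25.
r(1.5) = -4.125, r(3.25) = 58.546875, r(5.25) = 332.671875, r(5.5) = 388.875.
On each subinterval the trapezoid contributes (Δu_i/2)·[r(u_{i-1}) + r(u_i)].
Sum = 529.03125.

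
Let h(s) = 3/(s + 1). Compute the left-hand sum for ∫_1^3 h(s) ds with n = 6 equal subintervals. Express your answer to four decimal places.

2.2096

Δs = (3 − 1)/6 = 1/3.
Left endpoints: 1, 4/3, 5/3, 2, 7/3, 8/3.
h(1) = 1.5, h(4/3) = 9/7, h(5/3) = 1.125, h(2) = 1, h(7/3) = 0.9, h(8/3) = 9/11.
Sum = Δs · [h(1) + h(4/3) + h(5/3) + ...].
Sum ≈ 2.2096.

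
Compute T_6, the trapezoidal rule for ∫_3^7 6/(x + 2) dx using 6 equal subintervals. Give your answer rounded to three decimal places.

Δx = (7 − 3)/6 = 2/3.
f(3) = 1.2, f(11/3) = 18/17, f(13/3) = 18/19, f(5) = 6/7, f(17/3) = 18/23, f(19/3) = 0.72, f(7) = 2/3.
T_6 = (Δx/2)·[f(x_0) + 2f(x_1) + ... + 2f(x_{5}) + f(x_6)].
Sum ≈ 3.533.

3.533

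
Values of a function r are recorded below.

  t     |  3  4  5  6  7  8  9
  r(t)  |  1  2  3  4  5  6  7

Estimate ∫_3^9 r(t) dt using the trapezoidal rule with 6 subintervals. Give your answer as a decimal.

Δt = 1.
T_6 = (1/2)·[1 + 2·2 + 2·3 + 2·4 + 2·5 + 2·6 + 7] = 24.

24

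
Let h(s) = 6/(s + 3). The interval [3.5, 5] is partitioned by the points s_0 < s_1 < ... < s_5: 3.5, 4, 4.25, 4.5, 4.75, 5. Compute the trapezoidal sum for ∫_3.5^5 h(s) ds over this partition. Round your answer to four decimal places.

Subinterval widths: 0.5, 0.25, 0.25, 0.25, 0.25.
h(3.5) = 12/13, h(4) = 6/7, h(4.25) = 24/29, h(4.5) = 0.8, h(4.75) = 24/31, h(5) = 0.75.
On each subinterval the trapezoid contributes (Δs_i/2)·[h(s_{i-1}) + h(s_i)].
Sum ≈ 1.2464.

1.2464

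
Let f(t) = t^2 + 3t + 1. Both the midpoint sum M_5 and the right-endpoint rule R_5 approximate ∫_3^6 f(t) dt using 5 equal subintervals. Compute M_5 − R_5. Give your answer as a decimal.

M_5 = 106.41.
R_5 = 117.48.
M_5 − R_5 = -11.07.

-11.07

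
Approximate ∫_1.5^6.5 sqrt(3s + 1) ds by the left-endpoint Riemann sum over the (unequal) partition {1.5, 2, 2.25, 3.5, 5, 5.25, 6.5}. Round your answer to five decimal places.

16.51649

Subinterval widths: 0.5, 0.25, 1.25, 1.5, 0.25, 1.25.
Left endpoints: 1.5, 2, 2.25, 3.5, 5, 5.25.
f(1.5) ≈ 2.34521, f(2) ≈ 2.64575, f(2.25) ≈ 2.78388, f(3.5) ≈ 3.39116, f(5) ≈ 4.00000, f(5.25) ≈ 4.09268.
Sum = Σ Δs_i · f(s_i).
Sum ≈ 16.51649.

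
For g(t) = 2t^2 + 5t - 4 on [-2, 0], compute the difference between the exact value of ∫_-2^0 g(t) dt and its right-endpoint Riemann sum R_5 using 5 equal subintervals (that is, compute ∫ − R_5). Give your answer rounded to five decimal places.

-0.50667

Exact integral: ∫_-2^0 g(t) dt ≈ -12.6666667.
R_5 = -12.16.
Error ≈ -12.6666667 − (-12.16) ≈ -0.50667.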